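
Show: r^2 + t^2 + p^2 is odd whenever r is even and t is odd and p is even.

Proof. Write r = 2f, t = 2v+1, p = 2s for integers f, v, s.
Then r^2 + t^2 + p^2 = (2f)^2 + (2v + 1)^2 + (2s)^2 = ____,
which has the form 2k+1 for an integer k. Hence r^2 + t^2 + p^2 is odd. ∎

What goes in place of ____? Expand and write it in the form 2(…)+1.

2(2f^2 + 2s^2 + 2v^2 + 2v) + 1

Expanding: (2f)^2 + (2v + 1)^2 + (2s)^2 = 4f^2 + 4s^2 + 4v^2 + 4v + 1.
Every term except the constant is even, so this is 2(2f^2 + 2s^2 + 2v^2 + 2v) + 1,
and 2f^2 + 2s^2 + 2v^2 + 2v ∈ ℤ gives the required form.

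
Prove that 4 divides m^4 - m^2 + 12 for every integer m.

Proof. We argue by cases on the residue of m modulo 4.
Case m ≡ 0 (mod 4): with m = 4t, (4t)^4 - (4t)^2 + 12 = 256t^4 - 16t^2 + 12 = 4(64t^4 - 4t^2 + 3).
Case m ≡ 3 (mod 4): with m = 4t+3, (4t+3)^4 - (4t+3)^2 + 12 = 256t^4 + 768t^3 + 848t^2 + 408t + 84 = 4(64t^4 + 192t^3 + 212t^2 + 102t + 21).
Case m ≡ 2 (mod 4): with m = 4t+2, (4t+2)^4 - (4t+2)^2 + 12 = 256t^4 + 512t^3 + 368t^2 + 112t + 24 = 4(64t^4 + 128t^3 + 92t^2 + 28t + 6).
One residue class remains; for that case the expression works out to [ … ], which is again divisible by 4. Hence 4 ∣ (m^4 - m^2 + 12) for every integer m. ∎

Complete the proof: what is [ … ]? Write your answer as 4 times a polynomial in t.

Only m ≡ 1 (mod 4) is unaccounted for. Put m = 4t+1:
(4t+1)^4 - (4t+1)^2 + 12 expands to 256t^4 + 256t^3 + 80t^2 + 8t + 12,
and factoring out 4 leaves 4(64t^4 + 64t^3 + 20t^2 + 2t + 3).

4(64t^4 + 64t^3 + 20t^2 + 2t + 3)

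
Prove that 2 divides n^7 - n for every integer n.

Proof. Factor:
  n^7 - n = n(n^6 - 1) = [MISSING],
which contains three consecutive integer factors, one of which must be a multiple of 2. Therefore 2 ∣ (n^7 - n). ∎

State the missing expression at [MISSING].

(n - 1)n(n + 1)(n^4 + n^2 + 1)

n^6 - 1 = (n^2 - 1)(n^4 + n^2 + 1), and n^2 - 1 = (n-1)(n+1).
So n(n^6 - 1) = (n - 1)n(n + 1)(n^4 + n^2 + 1).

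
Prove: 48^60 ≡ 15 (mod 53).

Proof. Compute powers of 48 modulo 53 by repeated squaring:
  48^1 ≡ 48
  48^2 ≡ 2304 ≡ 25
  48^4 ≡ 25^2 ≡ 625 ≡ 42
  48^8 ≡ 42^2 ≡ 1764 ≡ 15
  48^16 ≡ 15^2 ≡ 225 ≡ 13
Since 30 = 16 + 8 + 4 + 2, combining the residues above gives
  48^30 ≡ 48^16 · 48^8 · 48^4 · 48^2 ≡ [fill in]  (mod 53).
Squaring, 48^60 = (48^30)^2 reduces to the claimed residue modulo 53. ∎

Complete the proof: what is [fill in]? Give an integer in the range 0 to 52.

11

Multiply the listed residues: 13 · 15 · 42 · 25 = 195 → 8190 → 204750.
Reducing modulo 53: 204750 = 3863·53 + 11, so 48^30 ≡ 11.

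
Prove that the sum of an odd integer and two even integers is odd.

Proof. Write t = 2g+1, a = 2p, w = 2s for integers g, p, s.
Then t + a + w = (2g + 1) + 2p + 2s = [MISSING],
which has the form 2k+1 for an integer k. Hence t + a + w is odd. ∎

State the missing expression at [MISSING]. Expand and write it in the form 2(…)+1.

(2g + 1) + 2p + 2s = 2g + 2p + 2s + 1
= 2(g + p + s) + 1.
Since g + p + s is an integer, the sum is of the form 2k+1 for an integer k.

2(g + p + s) + 1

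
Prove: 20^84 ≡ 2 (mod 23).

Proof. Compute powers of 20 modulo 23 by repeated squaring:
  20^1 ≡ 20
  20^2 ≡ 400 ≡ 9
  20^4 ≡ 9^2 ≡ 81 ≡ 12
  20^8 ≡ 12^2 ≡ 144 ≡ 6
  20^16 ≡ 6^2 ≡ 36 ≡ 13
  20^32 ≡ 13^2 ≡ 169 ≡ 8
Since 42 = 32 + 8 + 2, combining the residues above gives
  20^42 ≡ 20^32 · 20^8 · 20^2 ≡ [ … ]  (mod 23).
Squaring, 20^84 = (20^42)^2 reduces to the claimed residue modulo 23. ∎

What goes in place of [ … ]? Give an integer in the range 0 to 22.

18

Multiply the listed residues: 8 · 6 · 9 = 48 → 432.
Reducing modulo 23: 432 = 18·23 + 18, so 20^42 ≡ 18.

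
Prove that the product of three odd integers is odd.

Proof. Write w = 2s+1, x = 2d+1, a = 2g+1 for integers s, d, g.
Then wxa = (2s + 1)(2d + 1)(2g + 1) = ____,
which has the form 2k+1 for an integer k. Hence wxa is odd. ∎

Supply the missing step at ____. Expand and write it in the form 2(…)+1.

2(4dgs + 2dg + 2ds + d + 2gs + g + s) + 1

Expanding: (2s + 1)(2d + 1)(2g + 1) = 8dgs + 4dg + 4ds + 2d + 4gs + 2g + 2s + 1.
Every term except the constant is even, so this is 2(4dgs + 2dg + 2ds + d + 2gs + g + s) + 1,
and 4dgs + 2dg + 2ds + d + 2gs + g + s ∈ ℤ gives the required form.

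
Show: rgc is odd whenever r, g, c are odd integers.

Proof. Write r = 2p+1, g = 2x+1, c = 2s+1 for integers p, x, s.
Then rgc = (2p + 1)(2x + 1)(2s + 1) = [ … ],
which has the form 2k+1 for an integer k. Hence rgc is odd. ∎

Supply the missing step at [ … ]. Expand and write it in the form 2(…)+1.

Expanding: (2p + 1)(2x + 1)(2s + 1) = 8psx + 4ps + 4px + 2p + 4sx + 2s + 2x + 1.
Every term except the constant is even, so this is 2(4psx + 2ps + 2px + p + 2sx + s + x) + 1,
and 4psx + 2ps + 2px + p + 2sx + s + x ∈ ℤ gives the required form.

2(4psx + 2ps + 2px + p + 2sx + s + x) + 1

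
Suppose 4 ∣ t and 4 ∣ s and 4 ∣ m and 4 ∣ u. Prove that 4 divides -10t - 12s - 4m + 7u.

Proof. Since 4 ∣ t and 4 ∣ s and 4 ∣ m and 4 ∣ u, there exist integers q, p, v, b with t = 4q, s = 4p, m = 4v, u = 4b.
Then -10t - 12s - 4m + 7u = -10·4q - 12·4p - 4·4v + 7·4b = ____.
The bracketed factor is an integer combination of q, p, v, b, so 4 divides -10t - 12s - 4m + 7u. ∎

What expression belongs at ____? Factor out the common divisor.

4(7b - 12p - 10q - 4v)

Pull the common 4 out of every term: -10·4q - 12·4p - 4·4v + 7·4b = 4(7b - 12p - 10q - 4v).
7b - 12p - 10q - 4v is an integer, which exhibits the divisibility.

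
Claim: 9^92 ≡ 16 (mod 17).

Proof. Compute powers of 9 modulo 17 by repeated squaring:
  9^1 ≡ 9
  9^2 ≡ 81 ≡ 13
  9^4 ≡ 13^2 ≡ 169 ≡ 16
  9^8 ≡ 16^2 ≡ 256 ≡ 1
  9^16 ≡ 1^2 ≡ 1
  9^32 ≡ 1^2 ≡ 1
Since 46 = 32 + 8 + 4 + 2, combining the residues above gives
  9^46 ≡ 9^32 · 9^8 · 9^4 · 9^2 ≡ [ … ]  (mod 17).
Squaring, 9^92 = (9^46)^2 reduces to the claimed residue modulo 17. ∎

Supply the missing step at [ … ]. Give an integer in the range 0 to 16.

Multiply the listed residues: 1 · 1 · 16 · 13 = 1 → 16 → 208.
Reducing modulo 17: 208 = 12·17 + 4, so 9^46 ≡ 4.

4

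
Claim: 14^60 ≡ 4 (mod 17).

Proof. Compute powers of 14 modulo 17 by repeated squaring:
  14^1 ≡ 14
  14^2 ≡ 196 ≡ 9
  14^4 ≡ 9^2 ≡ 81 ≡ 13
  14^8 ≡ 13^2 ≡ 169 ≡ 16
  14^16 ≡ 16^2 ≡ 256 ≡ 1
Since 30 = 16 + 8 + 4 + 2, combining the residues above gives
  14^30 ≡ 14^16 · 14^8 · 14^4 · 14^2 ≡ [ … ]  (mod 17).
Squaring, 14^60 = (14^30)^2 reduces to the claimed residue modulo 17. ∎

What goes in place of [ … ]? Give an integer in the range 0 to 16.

14^16 · 14^8 · 14^4 · 14^2 ≡ 1 · 16 · 13 · 9 = 1872.
1872 mod 17 = 2, so 14^30 ≡ 2 (mod 17).

2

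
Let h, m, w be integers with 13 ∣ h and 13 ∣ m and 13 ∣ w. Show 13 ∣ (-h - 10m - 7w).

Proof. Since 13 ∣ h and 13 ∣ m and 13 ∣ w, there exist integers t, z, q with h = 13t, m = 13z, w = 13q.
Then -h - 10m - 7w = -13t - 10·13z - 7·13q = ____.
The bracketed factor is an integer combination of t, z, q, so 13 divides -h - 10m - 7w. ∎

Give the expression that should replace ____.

13(-7q - t - 10z)

Each term has a factor of 13: -13t - 10·13z - 7·13q = 13·(-7q - t - 10z).
Since -7q - t - 10z is an integer, 13 ∣ (-h - 10m - 7w).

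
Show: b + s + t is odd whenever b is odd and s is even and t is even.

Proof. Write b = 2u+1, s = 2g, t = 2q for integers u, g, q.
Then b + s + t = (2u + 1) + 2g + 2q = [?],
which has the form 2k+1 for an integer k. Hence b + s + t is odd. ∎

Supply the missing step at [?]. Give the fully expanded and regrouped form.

2(g + q + u) + 1

Expanding: (2u + 1) + 2g + 2q = 2g + 2q + 2u + 1.
Every term except the constant is even, so this is 2(g + q + u) + 1,
and g + q + u ∈ ℤ gives the required form.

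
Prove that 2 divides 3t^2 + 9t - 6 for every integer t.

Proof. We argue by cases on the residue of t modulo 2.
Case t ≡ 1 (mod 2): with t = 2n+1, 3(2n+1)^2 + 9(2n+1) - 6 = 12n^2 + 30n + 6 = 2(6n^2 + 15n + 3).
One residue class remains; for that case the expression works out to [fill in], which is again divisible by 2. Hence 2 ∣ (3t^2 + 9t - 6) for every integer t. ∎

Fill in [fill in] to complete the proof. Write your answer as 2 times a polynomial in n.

The residues treated are {1}, so the missing case is t ≡ 0 (mod 2); write t = 2n.
Then 3(2n)^2 + 9(2n) - 6 = 12n^2 + 18n - 6 = 2(6n^2 + 9n - 3).

2(6n^2 + 9n - 3)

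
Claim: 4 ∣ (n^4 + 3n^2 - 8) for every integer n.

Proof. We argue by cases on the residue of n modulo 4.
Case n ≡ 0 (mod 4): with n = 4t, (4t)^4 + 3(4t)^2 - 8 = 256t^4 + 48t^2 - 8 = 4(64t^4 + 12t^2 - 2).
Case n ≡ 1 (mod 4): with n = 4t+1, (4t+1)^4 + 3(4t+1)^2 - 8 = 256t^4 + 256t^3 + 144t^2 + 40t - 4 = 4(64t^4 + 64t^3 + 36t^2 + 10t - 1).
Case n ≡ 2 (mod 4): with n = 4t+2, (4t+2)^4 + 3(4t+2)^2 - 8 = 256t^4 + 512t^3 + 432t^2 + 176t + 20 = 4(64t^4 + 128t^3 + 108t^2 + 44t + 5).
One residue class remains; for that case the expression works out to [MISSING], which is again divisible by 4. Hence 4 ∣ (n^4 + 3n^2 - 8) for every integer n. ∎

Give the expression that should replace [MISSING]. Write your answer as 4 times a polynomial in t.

4(64t^4 + 192t^3 + 228t^2 + 126t + 25)

The residues treated are {0, 1, 2}, so the missing case is n ≡ 3 (mod 4); write n = 4t+3.
Then (4t+3)^4 + 3(4t+3)^2 - 8 = 256t^4 + 768t^3 + 912t^2 + 504t + 100 = 4(64t^4 + 192t^3 + 228t^2 + 126t + 25).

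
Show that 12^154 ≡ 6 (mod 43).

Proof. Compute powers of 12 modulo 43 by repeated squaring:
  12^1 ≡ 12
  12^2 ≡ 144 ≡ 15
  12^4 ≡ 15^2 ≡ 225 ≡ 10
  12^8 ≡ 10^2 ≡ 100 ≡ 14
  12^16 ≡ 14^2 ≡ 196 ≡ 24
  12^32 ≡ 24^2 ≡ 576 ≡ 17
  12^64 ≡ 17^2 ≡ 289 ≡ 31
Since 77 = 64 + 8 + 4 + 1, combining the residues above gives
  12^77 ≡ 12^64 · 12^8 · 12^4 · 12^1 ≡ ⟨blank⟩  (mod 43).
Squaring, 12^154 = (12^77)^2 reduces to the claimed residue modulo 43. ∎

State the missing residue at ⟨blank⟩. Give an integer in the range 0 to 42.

12^64 · 12^8 · 12^4 · 12^1 ≡ 31 · 14 · 10 · 12 = 52080.
52080 mod 43 = 7, so 12^77 ≡ 7 (mod 43).

7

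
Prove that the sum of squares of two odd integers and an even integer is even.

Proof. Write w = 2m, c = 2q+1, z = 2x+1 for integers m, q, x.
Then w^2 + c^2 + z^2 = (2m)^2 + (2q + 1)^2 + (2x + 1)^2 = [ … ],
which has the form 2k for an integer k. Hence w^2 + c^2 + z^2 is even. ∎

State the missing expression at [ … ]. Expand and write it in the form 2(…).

Expanding: (2m)^2 + (2q + 1)^2 + (2x + 1)^2 = 4m^2 + 4q^2 + 4q + 4x^2 + 4x + 2.
Every term is even; pulling out the factor of 2 gives 2(2m^2 + 2q^2 + 2q + 2x^2 + 2x + 1).

2(2m^2 + 2q^2 + 2q + 2x^2 + 2x + 1)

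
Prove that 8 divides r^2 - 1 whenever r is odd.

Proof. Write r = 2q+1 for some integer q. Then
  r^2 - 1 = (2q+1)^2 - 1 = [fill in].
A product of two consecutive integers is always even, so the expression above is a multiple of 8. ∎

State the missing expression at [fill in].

4q(q + 1)

(2q+1)^2 - 1 = 4q^2 + 4q + 1 - 1 = 4q^2 + 4q = 4q(q+1).
Since q and q+1 are consecutive, q(q+1) is even, and 4·(even) is a multiple of 8.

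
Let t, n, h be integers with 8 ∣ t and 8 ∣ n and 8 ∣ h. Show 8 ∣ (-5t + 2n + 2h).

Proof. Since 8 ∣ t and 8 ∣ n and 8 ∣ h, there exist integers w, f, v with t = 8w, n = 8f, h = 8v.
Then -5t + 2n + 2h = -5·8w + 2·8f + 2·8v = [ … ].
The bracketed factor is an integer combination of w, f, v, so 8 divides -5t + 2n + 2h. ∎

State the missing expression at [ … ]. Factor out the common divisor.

Pull the common 8 out of every term: -5·8w + 2·8f + 2·8v = 8(2f + 2v - 5w).
2f + 2v - 5w is an integer, which exhibits the divisibility.

8(2f + 2v - 5w)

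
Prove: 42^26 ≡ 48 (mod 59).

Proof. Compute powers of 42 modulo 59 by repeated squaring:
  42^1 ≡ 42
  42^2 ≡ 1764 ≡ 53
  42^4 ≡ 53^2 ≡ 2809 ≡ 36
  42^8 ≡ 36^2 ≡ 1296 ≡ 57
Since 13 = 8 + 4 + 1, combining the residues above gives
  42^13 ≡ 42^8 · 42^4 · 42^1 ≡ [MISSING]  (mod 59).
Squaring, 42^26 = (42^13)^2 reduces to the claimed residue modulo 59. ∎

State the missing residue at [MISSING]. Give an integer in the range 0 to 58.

44

42^8 · 42^4 · 42^1 ≡ 57 · 36 · 42 = 86184.
86184 mod 59 = 44, so 42^13 ≡ 44 (mod 59).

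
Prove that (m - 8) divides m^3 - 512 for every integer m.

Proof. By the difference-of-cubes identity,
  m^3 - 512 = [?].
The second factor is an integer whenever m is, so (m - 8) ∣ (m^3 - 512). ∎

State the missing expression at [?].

Polynomial division of m^3 - 512 by m - 8 leaves remainder 0 and quotient m^2 + 8m + 64.
Hence m^3 - 512 = (m - 8)(m^2 + 8m + 64).

(m - 8)(m^2 + 8m + 64)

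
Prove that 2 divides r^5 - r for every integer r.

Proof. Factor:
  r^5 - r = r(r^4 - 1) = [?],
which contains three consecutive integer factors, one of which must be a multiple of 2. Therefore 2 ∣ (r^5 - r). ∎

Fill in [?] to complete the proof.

r^4 - 1 = (r^2 - 1)(r^2 + 1), and r^2 - 1 = (r-1)(r+1).
So r(r^4 - 1) = (r - 1)r(r + 1)(r^2 + 1).

(r - 1)r(r + 1)(r^2 + 1)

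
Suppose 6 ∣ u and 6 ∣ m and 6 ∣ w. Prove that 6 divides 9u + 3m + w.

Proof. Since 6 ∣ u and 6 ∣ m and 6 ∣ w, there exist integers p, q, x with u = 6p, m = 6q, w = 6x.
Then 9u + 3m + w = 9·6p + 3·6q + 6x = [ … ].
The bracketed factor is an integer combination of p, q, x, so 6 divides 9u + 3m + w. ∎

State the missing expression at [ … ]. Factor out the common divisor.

Pull the common 6 out of every term: 9·6p + 3·6q + 6x = 6(9p + 3q + x).
9p + 3q + x is an integer, which exhibits the divisibility.

6(9p + 3q + x)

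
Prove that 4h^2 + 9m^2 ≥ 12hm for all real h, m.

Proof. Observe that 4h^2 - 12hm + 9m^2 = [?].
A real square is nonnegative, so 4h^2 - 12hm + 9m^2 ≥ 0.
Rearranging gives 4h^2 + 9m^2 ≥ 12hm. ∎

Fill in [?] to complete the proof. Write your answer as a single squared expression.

(2h - 3m)^2

4h^2 - 12hm + 9m^2 is a perfect-square trinomial: the outer terms are (2h)^2 and (3m)^2, and the cross term is -2·2h·3m.
So 4h^2 - 12hm + 9m^2 = (2h - 3m)^2 ≥ 0.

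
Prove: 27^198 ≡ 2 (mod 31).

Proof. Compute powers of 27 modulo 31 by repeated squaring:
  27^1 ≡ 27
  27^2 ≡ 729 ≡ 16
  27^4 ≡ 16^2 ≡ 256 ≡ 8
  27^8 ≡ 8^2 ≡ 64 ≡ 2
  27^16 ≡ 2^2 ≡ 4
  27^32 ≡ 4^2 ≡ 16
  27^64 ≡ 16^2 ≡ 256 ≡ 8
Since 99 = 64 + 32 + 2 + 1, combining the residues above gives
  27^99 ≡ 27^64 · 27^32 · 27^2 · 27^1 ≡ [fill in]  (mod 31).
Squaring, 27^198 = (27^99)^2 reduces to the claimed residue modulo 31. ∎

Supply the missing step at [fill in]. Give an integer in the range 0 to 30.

23

Multiply the listed residues: 8 · 16 · 16 · 27 = 128 → 2048 → 55296.
Reducing modulo 31: 55296 = 1783·31 + 23, so 27^99 ≡ 23.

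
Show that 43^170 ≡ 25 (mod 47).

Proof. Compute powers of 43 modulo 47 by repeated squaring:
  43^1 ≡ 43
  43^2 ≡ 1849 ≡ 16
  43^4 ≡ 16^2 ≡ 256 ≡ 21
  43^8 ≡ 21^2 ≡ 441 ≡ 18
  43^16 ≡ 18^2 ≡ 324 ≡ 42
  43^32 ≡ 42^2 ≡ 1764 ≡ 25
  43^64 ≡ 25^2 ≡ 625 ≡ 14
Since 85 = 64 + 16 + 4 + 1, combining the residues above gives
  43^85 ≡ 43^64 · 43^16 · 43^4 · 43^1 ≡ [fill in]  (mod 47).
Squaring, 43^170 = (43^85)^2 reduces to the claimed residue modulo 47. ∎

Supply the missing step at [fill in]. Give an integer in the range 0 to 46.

43^64 · 43^16 · 43^4 · 43^1 ≡ 14 · 42 · 21 · 43 = 530964.
530964 mod 47 = 5, so 43^85 ≡ 5 (mod 47).

5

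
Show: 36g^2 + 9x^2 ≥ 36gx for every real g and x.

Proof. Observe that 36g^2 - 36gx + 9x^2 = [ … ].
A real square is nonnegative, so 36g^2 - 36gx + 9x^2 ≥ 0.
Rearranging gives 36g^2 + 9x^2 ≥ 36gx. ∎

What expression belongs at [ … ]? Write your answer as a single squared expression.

The leading and trailing coefficients are 6^2 and 3^2, and 36 = 2·6·3, so the trinomial is (6g - 3x)^2.
Hence 36g^2 - 36gx + 9x^2 ≥ 0.

(6g - 3x)^2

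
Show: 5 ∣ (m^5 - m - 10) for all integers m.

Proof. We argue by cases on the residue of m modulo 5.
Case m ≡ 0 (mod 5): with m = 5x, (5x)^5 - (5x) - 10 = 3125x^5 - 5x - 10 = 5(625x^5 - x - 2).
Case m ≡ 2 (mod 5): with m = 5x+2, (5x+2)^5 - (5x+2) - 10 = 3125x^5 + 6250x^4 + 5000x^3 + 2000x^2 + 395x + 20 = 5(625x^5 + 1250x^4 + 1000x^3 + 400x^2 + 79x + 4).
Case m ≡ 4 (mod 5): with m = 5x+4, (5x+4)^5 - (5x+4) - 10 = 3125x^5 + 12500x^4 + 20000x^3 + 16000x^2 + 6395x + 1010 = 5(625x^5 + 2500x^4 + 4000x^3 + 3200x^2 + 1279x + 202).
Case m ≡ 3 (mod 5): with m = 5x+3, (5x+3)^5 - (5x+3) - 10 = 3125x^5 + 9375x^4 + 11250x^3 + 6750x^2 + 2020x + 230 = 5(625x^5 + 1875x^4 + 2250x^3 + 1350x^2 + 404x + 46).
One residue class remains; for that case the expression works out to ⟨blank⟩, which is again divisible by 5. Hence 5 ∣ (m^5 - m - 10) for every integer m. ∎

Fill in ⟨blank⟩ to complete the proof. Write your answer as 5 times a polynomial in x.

Only m ≡ 1 (mod 5) is unaccounted for. Put m = 5x+1:
(5x+1)^5 - (5x+1) - 10 expands to 3125x^5 + 3125x^4 + 1250x^3 + 250x^2 + 20x - 10,
and factoring out 5 leaves 5(625x^5 + 625x^4 + 250x^3 + 50x^2 + 4x - 2).

5(625x^5 + 625x^4 + 250x^3 + 50x^2 + 4x - 2)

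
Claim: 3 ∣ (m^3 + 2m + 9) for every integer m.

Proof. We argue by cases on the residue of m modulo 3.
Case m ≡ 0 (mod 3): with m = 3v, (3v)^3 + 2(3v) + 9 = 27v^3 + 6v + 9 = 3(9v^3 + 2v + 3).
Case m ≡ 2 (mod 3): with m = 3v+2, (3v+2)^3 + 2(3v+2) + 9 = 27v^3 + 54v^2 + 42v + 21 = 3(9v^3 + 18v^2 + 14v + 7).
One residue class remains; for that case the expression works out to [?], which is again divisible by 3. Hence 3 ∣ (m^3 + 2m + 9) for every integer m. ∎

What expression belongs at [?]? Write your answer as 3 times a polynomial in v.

Only m ≡ 1 (mod 3) is unaccounted for. Put m = 3v+1:
(3v+1)^3 + 2(3v+1) + 9 expands to 27v^3 + 27v^2 + 15v + 12,
and factoring out 3 leaves 3(9v^3 + 9v^2 + 5v + 4).

3(9v^3 + 9v^2 + 5v + 4)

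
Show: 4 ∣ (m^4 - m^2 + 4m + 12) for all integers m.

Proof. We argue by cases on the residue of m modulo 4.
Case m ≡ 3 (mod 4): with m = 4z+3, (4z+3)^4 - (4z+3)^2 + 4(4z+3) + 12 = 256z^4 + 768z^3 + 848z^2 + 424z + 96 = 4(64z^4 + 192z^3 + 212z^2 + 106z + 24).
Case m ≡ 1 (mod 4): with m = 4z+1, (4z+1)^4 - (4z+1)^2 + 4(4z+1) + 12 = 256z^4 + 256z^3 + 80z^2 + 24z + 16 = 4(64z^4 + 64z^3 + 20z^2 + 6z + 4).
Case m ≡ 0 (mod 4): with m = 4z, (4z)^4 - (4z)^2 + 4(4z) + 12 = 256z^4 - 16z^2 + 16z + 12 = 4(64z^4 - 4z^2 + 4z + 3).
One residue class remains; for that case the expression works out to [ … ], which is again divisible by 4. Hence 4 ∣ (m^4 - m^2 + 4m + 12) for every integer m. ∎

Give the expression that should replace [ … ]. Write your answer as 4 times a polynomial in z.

Only m ≡ 2 (mod 4) is unaccounted for. Put m = 4z+2:
(4z+2)^4 - (4z+2)^2 + 4(4z+2) + 12 expands to 256z^4 + 512z^3 + 368z^2 + 128z + 32,
and factoring out 4 leaves 4(64z^4 + 128z^3 + 92z^2 + 32z + 8).

4(64z^4 + 128z^3 + 92z^2 + 32z + 8)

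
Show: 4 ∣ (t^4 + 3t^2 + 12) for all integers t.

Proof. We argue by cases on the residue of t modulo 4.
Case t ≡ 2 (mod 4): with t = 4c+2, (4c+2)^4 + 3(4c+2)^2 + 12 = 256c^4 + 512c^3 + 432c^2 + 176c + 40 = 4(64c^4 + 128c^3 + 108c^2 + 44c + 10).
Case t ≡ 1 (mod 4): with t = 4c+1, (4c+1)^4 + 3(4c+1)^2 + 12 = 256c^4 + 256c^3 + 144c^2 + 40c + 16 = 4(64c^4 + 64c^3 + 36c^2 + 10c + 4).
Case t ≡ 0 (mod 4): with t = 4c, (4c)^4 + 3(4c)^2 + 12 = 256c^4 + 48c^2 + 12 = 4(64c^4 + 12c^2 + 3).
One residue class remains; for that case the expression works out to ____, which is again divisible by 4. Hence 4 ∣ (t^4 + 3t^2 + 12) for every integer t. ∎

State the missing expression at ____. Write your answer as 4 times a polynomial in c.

4(64c^4 + 192c^3 + 228c^2 + 126c + 30)

Only t ≡ 3 (mod 4) is unaccounted for. Put t = 4c+3:
(4c+3)^4 + 3(4c+3)^2 + 12 expands to 256c^4 + 768c^3 + 912c^2 + 504c + 120,
and factoring out 4 leaves 4(64c^4 + 192c^3 + 228c^2 + 126c + 30).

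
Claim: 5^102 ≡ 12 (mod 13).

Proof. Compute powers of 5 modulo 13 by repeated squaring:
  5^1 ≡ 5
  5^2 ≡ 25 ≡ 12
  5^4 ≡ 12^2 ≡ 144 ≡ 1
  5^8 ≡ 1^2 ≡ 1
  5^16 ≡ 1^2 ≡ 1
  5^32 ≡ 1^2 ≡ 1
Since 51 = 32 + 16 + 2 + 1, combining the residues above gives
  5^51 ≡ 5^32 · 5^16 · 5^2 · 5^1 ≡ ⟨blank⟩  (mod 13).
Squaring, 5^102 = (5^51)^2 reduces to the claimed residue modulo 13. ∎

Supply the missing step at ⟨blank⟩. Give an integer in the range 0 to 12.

Multiply the listed residues: 1 · 1 · 12 · 5 = 1 → 12 → 60.
Reducing modulo 13: 60 = 4·13 + 8, so 5^51 ≡ 8.

8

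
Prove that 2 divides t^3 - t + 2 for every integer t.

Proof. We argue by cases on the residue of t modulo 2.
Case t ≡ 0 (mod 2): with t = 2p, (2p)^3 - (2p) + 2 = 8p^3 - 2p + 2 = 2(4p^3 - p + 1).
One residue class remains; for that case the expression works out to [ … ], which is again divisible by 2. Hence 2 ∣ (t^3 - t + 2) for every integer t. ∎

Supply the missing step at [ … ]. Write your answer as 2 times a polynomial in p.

The residues treated are {0}, so the missing case is t ≡ 1 (mod 2); write t = 2p+1.
Then (2p+1)^3 - (2p+1) + 2 = 8p^3 + 12p^2 + 4p + 2 = 2(4p^3 + 6p^2 + 2p + 1).

2(4p^3 + 6p^2 + 2p + 1)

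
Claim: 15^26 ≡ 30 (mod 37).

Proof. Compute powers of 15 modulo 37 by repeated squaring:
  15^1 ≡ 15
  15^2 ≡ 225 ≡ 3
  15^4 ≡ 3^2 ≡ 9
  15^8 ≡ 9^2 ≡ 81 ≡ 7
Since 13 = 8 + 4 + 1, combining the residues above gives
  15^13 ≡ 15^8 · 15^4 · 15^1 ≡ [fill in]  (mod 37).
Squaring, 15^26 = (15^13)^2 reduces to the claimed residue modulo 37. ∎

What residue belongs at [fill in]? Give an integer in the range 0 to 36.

15^8 · 15^4 · 15^1 ≡ 7 · 9 · 15 = 945.
945 mod 37 = 20, so 15^13 ≡ 20 (mod 37).

20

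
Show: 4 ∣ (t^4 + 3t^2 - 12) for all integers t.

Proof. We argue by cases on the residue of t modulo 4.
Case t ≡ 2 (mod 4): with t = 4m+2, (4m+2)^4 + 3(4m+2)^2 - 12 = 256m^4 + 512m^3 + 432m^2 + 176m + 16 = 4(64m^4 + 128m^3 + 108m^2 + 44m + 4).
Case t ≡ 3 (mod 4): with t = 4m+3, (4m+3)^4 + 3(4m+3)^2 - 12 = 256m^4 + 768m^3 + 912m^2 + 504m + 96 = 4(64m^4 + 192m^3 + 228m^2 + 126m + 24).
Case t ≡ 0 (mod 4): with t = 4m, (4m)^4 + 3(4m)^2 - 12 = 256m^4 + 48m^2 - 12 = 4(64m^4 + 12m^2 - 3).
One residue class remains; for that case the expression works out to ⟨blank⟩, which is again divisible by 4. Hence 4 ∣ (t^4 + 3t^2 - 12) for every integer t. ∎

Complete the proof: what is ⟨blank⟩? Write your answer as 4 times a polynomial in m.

4(64m^4 + 64m^3 + 36m^2 + 10m - 2)

The residues treated are {2, 3, 0}, so the missing case is t ≡ 1 (mod 4); write t = 4m+1.
Then (4m+1)^4 + 3(4m+1)^2 - 12 = 256m^4 + 256m^3 + 144m^2 + 40m - 8 = 4(64m^4 + 64m^3 + 36m^2 + 10m - 2).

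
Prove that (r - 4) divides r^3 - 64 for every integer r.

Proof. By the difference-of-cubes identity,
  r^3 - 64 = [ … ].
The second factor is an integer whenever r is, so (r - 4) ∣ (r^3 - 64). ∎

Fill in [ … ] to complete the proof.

(r - 4)(r^2 + 4r + 16)

a^3 - b^3 = (a - b)(a^2 + ab + b^2). With a = r, b = 4:
r^3 - 64 = (r - 4)(r^2 + 4r + 16).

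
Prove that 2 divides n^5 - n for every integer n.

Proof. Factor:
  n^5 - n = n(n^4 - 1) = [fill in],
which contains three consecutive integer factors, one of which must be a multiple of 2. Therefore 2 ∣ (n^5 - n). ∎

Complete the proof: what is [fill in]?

(n - 1)n(n + 1)(n^2 + 1)

n^4 - 1 = (n^2 - 1)(n^2 + 1), and n^2 - 1 = (n-1)(n+1).
So n(n^4 - 1) = (n - 1)n(n + 1)(n^2 + 1).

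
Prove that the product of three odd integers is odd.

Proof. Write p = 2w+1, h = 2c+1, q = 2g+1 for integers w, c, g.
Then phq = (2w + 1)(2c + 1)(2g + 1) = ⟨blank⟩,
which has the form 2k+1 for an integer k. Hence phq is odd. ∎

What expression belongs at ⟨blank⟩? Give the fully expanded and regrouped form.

(2w + 1)(2c + 1)(2g + 1) = 8cgw + 4cg + 4cw + 2c + 4gw + 2g + 2w + 1
= 2(4cgw + 2cg + 2cw + c + 2gw + g + w) + 1.
Since 4cgw + 2cg + 2cw + c + 2gw + g + w is an integer, the product is of the form 2k+1 for an integer k.

2(4cgw + 2cg + 2cw + c + 2gw + g + w) + 1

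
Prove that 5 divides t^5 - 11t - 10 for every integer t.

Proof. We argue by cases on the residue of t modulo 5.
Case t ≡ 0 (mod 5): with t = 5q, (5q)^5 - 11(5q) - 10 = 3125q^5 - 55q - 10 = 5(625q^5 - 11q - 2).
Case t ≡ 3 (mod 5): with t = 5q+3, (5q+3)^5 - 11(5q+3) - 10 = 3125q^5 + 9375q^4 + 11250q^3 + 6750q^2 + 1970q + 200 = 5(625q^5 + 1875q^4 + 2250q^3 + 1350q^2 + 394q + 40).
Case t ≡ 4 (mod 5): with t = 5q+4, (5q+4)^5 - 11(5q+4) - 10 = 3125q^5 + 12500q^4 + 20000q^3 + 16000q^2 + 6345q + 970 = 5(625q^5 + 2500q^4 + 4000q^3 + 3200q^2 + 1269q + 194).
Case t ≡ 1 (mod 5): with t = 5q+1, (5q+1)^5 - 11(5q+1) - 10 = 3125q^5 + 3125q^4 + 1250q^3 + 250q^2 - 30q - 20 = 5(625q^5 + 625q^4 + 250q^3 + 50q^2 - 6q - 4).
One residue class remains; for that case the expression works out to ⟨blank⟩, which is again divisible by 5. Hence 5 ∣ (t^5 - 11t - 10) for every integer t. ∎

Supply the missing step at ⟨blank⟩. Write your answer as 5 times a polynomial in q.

The residues treated are {0, 3, 4, 1}, so the missing case is t ≡ 2 (mod 5); write t = 5q+2.
Then (5q+2)^5 - 11(5q+2) - 10 = 3125q^5 + 6250q^4 + 5000q^3 + 2000q^2 + 345q = 5(625q^5 + 1250q^4 + 1000q^3 + 400q^2 + 69q).

5(625q^5 + 1250q^4 + 1000q^3 + 400q^2 + 69q)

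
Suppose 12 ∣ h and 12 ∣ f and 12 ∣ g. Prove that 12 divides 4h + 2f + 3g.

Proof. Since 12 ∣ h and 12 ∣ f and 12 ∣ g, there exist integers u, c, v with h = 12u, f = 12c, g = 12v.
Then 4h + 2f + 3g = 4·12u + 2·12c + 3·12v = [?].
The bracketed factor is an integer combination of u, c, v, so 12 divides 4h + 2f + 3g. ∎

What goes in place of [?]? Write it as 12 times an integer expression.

12(2c + 4u + 3v)

Pull the common 12 out of every term: 4·12u + 2·12c + 3·12v = 12(2c + 4u + 3v).
2c + 4u + 3v is an integer, which exhibits the divisibility.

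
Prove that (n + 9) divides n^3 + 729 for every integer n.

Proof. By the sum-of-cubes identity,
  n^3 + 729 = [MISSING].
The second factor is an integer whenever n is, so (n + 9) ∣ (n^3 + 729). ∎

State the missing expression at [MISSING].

Polynomial division of n^3 + 729 by n + 9 leaves remainder 0 and quotient n^2 - 9n + 81.
Hence n^3 + 729 = (n + 9)(n^2 - 9n + 81).

(n + 9)(n^2 - 9n + 81)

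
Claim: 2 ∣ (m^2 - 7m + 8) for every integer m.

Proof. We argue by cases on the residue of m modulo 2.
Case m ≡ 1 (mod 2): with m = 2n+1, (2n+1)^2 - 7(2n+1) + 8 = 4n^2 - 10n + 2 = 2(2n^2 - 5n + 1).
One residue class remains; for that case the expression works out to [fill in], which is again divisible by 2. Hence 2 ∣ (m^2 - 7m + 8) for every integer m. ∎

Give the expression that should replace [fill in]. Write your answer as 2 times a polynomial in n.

Only m ≡ 0 (mod 2) is unaccounted for. Put m = 2n:
(2n)^2 - 7(2n) + 8 expands to 4n^2 - 14n + 8,
and factoring out 2 leaves 2(2n^2 - 7n + 4).

2(2n^2 - 7n + 4)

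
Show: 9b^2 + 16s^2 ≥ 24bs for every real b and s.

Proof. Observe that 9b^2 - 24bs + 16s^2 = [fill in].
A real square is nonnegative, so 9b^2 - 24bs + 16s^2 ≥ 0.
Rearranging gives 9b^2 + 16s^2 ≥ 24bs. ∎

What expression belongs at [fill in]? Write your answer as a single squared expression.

The leading and trailing coefficients are 3^2 and 4^2, and 24 = 2·3·4, so the trinomial is (3b - 4s)^2.
Hence 9b^2 - 24bs + 16s^2 ≥ 0.

(3b - 4s)^2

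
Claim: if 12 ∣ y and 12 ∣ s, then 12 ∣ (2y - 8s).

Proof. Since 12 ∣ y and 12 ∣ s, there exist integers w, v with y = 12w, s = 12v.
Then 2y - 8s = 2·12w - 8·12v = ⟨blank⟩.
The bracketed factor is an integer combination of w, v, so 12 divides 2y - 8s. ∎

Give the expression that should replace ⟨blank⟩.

12(-8v + 2w)

Pull the common 12 out of every term: 2·12w - 8·12v = 12(-8v + 2w).
-8v + 2w is an integer, which exhibits the divisibility.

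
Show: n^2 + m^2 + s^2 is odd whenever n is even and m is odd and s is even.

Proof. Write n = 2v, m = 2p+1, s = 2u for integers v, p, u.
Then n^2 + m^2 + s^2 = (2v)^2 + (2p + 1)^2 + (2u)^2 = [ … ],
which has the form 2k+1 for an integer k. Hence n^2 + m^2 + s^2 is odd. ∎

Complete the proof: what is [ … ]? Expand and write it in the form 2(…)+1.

(2v)^2 + (2p + 1)^2 + (2u)^2 = 4p^2 + 4p + 4u^2 + 4v^2 + 1
= 2(2p^2 + 2p + 2u^2 + 2v^2) + 1.
Since 2p^2 + 2p + 2u^2 + 2v^2 is an integer, the sum of squares is of the form 2k+1 for an integer k.

2(2p^2 + 2p + 2u^2 + 2v^2) + 1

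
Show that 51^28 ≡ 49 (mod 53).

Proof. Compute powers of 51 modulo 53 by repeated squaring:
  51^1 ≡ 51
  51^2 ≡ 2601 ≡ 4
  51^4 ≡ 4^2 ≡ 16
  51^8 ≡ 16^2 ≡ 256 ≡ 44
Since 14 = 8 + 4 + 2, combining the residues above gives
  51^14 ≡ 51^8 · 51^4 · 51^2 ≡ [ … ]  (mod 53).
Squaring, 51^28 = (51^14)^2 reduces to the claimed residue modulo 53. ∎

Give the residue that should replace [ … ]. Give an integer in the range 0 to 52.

Multiply the listed residues: 44 · 16 · 4 = 704 → 2816.
Reducing modulo 53: 2816 = 53·53 + 7, so 51^14 ≡ 7.

7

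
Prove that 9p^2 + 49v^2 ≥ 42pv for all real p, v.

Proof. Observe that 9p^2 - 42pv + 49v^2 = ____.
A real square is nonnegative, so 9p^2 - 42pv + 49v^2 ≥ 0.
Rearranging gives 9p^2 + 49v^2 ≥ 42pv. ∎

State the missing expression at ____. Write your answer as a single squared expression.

9p^2 - 42pv + 49v^2 is a perfect-square trinomial: the outer terms are (3p)^2 and (7v)^2, and the cross term is -2·3p·7v.
So 9p^2 - 42pv + 49v^2 = (3p - 7v)^2 ≥ 0.

(3p - 7v)^2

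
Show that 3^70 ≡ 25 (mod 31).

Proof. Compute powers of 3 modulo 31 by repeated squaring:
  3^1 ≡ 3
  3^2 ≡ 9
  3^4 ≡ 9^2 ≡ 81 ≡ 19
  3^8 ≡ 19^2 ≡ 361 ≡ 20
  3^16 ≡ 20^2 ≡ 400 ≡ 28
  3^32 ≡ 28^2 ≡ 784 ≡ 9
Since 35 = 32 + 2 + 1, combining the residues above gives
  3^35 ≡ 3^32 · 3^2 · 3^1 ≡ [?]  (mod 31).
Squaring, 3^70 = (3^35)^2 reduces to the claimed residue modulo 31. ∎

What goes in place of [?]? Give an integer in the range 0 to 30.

Multiply the listed residues: 9 · 9 · 3 = 81 → 243.
Reducing modulo 31: 243 = 7·31 + 26, so 3^35 ≡ 26.

26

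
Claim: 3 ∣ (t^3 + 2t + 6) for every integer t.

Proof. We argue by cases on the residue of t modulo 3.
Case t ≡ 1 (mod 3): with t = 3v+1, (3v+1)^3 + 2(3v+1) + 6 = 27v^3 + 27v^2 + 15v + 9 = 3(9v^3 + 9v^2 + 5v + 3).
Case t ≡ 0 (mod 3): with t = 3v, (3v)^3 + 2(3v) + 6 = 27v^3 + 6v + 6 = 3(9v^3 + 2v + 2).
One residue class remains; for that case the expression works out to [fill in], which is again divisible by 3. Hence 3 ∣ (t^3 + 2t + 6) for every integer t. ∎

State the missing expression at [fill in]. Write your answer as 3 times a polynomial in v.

Only t ≡ 2 (mod 3) is unaccounted for. Put t = 3v+2:
(3v+2)^3 + 2(3v+2) + 6 expands to 27v^3 + 54v^2 + 42v + 18,
and factoring out 3 leaves 3(9v^3 + 18v^2 + 14v + 6).

3(9v^3 + 18v^2 + 14v + 6)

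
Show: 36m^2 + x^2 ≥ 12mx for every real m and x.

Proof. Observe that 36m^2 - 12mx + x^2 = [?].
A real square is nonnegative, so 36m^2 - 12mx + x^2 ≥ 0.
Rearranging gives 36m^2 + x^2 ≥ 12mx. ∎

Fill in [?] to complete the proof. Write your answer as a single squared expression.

36m^2 - 12mx + x^2 is a perfect-square trinomial: the outer terms are (6m)^2 and (x)^2, and the cross term is -2·6m·x.
So 36m^2 - 12mx + x^2 = (6m - x)^2 ≥ 0.

(6m - x)^2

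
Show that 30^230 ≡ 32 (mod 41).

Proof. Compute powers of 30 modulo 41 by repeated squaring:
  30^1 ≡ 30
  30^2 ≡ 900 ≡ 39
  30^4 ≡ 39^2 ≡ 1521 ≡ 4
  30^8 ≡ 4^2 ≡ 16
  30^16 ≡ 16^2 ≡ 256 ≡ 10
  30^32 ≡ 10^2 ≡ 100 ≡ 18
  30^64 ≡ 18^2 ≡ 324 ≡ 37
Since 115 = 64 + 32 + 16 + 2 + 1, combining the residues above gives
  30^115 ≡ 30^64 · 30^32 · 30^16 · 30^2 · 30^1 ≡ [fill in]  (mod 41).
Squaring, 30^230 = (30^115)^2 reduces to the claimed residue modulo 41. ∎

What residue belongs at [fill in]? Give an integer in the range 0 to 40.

Multiply the listed residues: 37 · 18 · 10 · 39 · 30 = 666 → 6660 → 259740 → 7792200.
Reducing modulo 41: 7792200 = 190053·41 + 27, so 30^115 ≡ 27.

27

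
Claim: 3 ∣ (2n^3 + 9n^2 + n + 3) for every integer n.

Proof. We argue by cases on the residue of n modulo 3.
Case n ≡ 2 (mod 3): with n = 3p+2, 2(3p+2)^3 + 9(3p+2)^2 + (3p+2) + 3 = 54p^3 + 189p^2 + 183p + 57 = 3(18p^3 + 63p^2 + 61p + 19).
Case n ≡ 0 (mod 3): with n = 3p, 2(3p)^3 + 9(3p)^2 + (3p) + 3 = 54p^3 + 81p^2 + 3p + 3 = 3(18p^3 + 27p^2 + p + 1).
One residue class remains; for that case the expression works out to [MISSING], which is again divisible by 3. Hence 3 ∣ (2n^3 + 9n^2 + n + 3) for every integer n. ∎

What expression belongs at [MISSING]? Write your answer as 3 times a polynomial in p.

3(18p^3 + 45p^2 + 25p + 5)

The residues treated are {2, 0}, so the missing case is n ≡ 1 (mod 3); write n = 3p+1.
Then 2(3p+1)^3 + 9(3p+1)^2 + (3p+1) + 3 = 54p^3 + 135p^2 + 75p + 15 = 3(18p^3 + 45p^2 + 25p + 5).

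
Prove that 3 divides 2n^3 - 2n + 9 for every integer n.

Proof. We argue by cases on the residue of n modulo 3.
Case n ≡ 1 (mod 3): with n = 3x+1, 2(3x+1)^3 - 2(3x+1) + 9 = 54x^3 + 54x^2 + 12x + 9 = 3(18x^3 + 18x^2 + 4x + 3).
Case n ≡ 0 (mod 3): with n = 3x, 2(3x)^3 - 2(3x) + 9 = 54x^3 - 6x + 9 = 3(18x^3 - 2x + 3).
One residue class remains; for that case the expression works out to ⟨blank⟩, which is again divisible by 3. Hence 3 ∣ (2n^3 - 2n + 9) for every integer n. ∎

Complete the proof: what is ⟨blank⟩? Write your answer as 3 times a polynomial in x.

3(18x^3 + 36x^2 + 22x + 7)

Only n ≡ 2 (mod 3) is unaccounted for. Put n = 3x+2:
2(3x+2)^3 - 2(3x+2) + 9 expands to 54x^3 + 108x^2 + 66x + 21,
and factoring out 3 leaves 3(18x^3 + 36x^2 + 22x + 7).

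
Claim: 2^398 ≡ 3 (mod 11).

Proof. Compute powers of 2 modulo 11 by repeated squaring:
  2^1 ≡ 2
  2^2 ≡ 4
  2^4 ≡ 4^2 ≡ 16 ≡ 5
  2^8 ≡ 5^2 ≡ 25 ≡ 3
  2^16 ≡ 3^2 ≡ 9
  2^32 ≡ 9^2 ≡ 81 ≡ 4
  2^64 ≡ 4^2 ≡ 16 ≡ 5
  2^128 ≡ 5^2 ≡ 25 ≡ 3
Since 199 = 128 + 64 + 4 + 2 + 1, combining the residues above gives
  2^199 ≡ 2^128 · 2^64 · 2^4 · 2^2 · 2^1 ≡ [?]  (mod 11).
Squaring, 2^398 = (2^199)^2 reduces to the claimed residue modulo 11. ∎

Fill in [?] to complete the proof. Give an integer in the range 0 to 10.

Multiply the listed residues: 3 · 5 · 5 · 4 · 2 = 15 → 75 → 300 → 600.
Reducing modulo 11: 600 = 54·11 + 6, so 2^199 ≡ 6.

6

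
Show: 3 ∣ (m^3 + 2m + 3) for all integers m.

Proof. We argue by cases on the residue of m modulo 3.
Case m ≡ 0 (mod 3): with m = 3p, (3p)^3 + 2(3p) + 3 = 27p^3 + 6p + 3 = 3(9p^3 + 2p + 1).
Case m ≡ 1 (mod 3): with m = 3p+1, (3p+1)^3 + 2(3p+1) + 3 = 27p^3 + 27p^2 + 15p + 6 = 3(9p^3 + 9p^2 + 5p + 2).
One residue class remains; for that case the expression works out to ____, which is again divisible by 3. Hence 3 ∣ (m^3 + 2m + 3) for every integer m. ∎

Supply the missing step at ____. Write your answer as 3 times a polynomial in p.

3(9p^3 + 18p^2 + 14p + 5)

The residues treated are {0, 1}, so the missing case is m ≡ 2 (mod 3); write m = 3p+2.
Then (3p+2)^3 + 2(3p+2) + 3 = 27p^3 + 54p^2 + 42p + 15 = 3(9p^3 + 18p^2 + 14p + 5).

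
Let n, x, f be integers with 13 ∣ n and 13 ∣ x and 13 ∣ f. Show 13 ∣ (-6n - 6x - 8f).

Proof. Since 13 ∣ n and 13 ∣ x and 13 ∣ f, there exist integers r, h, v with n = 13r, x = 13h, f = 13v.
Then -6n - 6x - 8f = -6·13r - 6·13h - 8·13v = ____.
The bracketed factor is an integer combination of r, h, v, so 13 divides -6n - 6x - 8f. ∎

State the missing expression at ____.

Pull the common 13 out of every term: -6·13r - 6·13h - 8·13v = 13(-6h - 6r - 8v).
-6h - 6r - 8v is an integer, which exhibits the divisibility.

13(-6h - 6r - 8v)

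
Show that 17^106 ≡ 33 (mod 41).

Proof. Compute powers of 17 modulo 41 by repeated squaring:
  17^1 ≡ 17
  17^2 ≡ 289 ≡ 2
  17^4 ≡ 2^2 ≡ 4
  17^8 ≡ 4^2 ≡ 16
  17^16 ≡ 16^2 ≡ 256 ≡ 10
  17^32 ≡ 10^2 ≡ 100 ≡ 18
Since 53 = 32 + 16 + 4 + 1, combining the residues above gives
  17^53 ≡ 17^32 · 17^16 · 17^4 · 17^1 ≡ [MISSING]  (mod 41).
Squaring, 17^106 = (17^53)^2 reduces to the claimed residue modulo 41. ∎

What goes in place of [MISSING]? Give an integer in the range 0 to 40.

17^32 · 17^16 · 17^4 · 17^1 ≡ 18 · 10 · 4 · 17 = 12240.
12240 mod 41 = 22, so 17^53 ≡ 22 (mod 41).

22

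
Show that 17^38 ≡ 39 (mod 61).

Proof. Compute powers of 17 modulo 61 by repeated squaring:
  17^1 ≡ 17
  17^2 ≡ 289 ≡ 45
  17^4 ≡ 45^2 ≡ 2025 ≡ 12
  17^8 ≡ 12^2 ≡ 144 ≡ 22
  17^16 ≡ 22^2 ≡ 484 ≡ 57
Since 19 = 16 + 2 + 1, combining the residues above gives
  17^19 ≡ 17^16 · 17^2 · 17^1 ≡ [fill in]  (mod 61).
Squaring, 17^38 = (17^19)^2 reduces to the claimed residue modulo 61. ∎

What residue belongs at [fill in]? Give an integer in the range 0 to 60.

17^16 · 17^2 · 17^1 ≡ 57 · 45 · 17 = 43605.
43605 mod 61 = 51, so 17^19 ≡ 51 (mod 61).

51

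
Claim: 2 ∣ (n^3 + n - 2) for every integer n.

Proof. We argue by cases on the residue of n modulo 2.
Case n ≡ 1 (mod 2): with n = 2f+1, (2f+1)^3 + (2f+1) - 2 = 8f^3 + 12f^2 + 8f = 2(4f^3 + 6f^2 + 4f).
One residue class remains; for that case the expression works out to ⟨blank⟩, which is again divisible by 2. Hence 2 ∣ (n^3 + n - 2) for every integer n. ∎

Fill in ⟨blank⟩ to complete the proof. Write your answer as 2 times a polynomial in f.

2(4f^3 + f - 1)

The residues treated are {1}, so the missing case is n ≡ 0 (mod 2); write n = 2f.
Then (2f)^3 + (2f) - 2 = 8f^3 + 2f - 2 = 2(4f^3 + f - 1).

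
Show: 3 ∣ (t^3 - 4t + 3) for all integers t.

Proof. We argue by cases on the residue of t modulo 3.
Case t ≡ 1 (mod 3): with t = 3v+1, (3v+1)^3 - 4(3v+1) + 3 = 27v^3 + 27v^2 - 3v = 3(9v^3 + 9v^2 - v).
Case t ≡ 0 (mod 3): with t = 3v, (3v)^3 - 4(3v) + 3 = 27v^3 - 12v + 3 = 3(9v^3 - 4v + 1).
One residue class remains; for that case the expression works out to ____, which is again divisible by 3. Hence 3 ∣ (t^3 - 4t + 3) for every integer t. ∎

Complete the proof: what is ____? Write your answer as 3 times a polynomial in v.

3(9v^3 + 18v^2 + 8v + 1)

Only t ≡ 2 (mod 3) is unaccounted for. Put t = 3v+2:
(3v+2)^3 - 4(3v+2) + 3 expands to 27v^3 + 54v^2 + 24v + 3,
and factoring out 3 leaves 3(9v^3 + 18v^2 + 8v + 1).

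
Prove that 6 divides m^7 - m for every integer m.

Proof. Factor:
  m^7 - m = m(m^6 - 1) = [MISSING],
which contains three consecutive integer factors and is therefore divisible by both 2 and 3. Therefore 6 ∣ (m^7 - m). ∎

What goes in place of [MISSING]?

(m - 1)m(m + 1)(m^4 + m^2 + 1)

m^6 - 1 = (m^2 - 1)(m^4 + m^2 + 1), and m^2 - 1 = (m-1)(m+1).
So m(m^6 - 1) = (m - 1)m(m + 1)(m^4 + m^2 + 1).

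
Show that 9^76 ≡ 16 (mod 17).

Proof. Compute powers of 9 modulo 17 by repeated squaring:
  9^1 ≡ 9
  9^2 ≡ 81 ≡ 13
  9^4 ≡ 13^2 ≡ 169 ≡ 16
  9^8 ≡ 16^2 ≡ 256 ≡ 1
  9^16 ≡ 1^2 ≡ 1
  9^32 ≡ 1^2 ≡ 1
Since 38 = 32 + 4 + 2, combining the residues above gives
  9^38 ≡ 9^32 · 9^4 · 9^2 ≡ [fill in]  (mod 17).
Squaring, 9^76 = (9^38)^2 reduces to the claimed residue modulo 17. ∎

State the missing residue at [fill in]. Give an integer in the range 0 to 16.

Multiply the listed residues: 1 · 16 · 13 = 16 → 208.
Reducing modulo 17: 208 = 12·17 + 4, so 9^38 ≡ 4.

4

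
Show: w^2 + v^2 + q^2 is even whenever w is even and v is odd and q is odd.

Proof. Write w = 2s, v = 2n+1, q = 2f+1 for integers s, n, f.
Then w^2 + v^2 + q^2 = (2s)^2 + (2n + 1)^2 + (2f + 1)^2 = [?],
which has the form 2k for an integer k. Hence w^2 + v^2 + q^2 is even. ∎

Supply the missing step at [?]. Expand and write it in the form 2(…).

(2s)^2 + (2n + 1)^2 + (2f + 1)^2 = 4f^2 + 4f + 4n^2 + 4n + 4s^2 + 2
= 2(2f^2 + 2f + 2n^2 + 2n + 2s^2 + 1).
Since 2f^2 + 2f + 2n^2 + 2n + 2s^2 + 1 is an integer, the sum of squares is of the form 2k for an integer k.

2(2f^2 + 2f + 2n^2 + 2n + 2s^2 + 1)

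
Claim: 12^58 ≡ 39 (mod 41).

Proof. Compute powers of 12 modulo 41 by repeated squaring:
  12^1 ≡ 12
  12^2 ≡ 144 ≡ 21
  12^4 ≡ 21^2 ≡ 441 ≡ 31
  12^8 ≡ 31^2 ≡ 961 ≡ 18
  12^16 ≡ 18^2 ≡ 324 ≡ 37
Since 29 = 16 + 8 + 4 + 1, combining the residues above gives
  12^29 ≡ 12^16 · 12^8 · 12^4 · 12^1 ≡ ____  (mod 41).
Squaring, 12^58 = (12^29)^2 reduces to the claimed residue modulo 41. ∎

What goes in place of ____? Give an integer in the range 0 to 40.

12^16 · 12^8 · 12^4 · 12^1 ≡ 37 · 18 · 31 · 12 = 247752.
247752 mod 41 = 30, so 12^29 ≡ 30 (mod 41).

30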